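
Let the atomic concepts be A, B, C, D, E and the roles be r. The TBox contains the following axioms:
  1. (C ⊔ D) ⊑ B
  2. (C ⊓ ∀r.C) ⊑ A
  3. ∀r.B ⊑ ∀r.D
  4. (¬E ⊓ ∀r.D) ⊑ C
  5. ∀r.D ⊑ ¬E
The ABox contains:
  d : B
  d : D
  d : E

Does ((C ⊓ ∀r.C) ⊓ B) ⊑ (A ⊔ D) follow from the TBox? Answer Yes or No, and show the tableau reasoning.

Yes

1. ((C ⊓ ∀r.C) ⊓ B) ⊑ (A ⊔ D)  ⇔  (((C ⊓ ∀r.C) ⊓ B) ⊓ (¬A ⊓ ¬D)) unsat w.r.t. T
   all branches close; clash {A, ¬A} at x₀
2. Hence ((C ⊓ ∀r.C) ⊓ B) ⊑ (A ⊔ D): entailed.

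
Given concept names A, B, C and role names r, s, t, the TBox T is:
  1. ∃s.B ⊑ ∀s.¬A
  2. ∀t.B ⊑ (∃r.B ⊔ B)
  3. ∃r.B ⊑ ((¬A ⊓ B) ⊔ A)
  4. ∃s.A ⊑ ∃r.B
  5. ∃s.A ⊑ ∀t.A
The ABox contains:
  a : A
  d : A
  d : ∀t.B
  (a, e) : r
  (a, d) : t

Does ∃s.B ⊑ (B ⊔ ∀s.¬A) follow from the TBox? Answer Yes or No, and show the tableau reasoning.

1. ∃s.B ⊑ (B ⊔ ∀s.¬A)  ⇔  (∃s.B ⊓ (¬B ⊓ ∃s.A)) unsat w.r.t. T
   all branches close; clash {A, ¬A} at an ∃-successor
2. Hence ∃s.B ⊑ (B ⊔ ∀s.¬A): entailed.

Yes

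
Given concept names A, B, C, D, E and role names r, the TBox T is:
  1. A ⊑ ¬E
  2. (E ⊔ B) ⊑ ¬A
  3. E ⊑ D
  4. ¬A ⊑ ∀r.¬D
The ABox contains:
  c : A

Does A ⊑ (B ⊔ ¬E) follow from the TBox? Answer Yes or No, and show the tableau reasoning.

Yes

1. A ⊑ (B ⊔ ¬E)  ⇔  (A ⊓ (¬B ⊓ E)) unsat w.r.t. T
   all branches close; clash {E, ¬E} at x₀
2. Hence A ⊑ (B ⊔ ¬E): entailed.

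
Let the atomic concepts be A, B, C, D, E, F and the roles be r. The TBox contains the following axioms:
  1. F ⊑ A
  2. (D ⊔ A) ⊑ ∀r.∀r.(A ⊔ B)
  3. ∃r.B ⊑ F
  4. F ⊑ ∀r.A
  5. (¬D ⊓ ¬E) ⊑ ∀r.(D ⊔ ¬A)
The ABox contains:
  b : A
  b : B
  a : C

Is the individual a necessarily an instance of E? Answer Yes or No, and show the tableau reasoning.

1. a : E?  L(a) = {C} ∪ {¬E}
   open: L(a) ⊇ {C, D, ¬E, ¬F, ∀r.¬B, …} — a ∉ E possible
2. Hence a : E: not entailed.

No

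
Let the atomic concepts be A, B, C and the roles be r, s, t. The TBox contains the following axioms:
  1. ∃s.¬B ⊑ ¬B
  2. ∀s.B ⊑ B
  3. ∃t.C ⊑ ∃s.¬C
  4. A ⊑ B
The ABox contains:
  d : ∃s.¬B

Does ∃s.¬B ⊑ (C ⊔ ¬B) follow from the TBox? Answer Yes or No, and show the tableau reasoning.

1. ∃s.¬B ⊑ (C ⊔ ¬B)  ⇔  (∃s.¬B ⊓ (¬C ⊓ B)) unsat w.r.t. T
   all branches close; clash {B, ¬B} at x₀
2. Hence ∃s.¬B ⊑ (C ⊔ ¬B): entailed.

Yes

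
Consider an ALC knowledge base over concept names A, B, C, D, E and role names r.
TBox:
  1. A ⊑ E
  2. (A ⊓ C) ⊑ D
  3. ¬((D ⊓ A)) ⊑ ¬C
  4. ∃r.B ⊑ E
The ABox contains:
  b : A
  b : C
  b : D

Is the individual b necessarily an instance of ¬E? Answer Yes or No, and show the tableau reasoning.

No

1. b : ¬E?  L(b) = {A, C, D} ∪ {E}
   open: L(b) ⊇ {A, C, D, E} — b ∉ ¬E possible
2. Hence b : ¬E: not entailed.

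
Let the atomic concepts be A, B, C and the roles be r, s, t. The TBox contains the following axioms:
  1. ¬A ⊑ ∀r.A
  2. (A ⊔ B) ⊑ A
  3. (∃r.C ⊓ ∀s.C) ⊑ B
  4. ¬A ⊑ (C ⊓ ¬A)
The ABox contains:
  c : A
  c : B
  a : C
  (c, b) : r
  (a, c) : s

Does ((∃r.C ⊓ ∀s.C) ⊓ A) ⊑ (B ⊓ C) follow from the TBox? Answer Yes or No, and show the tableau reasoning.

1. ((∃r.C ⊓ ∀s.C) ⊓ A) ⊑ (B ⊓ C)  ⇔  (((∃r.C ⊓ ∀s.C) ⊓ A) ⊓ (¬B ⊔ ¬C)) unsat w.r.t. T
   apply at x₀: (∃r.C ⊓ ∀s.C)⊑B
   open: L(x₀) ⊇ {A, B, ¬C, ∀s.C, ∃r.C} (+ ∃-successors)
2. Hence ((∃r.C ⊓ ∀s.C) ⊓ A) ⊑ (B ⊓ C): not entailed.

No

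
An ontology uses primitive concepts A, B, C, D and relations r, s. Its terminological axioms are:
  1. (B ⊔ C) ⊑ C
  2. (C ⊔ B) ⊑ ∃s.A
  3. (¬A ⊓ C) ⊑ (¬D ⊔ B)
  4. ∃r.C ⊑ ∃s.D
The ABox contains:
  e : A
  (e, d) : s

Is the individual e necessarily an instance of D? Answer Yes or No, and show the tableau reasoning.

1. e : D?  L(e) = {A} ∪ {¬D}
   open: L(e) ⊇ {A, ¬B, ¬C, ¬D, ∀r.¬C} — e ∉ D possible
2. Hence e : D: not entailed.

No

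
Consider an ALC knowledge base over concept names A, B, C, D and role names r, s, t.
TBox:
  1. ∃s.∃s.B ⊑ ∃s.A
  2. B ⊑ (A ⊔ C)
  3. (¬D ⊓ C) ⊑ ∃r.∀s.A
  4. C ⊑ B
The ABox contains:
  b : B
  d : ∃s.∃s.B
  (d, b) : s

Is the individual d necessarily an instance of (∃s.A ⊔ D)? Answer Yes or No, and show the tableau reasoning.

Yes

1. d : (∃s.A ⊔ D)?  L(d) = {∃s.∃s.B} ∪ {(∀s.¬A ⊓ ¬D)}
   clash {A, ¬A} at an ∃-successor — d ∈ (∃s.A ⊔ D)
2. Hence d : (∃s.A ⊔ D): entailed.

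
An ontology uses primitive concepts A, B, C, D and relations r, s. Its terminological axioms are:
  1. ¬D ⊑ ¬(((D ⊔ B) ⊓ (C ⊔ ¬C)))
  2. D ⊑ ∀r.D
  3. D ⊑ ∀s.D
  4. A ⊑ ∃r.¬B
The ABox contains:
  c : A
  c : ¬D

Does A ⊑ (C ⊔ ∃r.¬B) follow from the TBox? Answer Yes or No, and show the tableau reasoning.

1. A ⊑ (C ⊔ ∃r.¬B)  ⇔  (A ⊓ (¬C ⊓ ∀r.B)) unsat w.r.t. T
   all branches close; clash {C, ¬C} at x₀
2. Hence A ⊑ (C ⊔ ∃r.¬B): entailed.

Yes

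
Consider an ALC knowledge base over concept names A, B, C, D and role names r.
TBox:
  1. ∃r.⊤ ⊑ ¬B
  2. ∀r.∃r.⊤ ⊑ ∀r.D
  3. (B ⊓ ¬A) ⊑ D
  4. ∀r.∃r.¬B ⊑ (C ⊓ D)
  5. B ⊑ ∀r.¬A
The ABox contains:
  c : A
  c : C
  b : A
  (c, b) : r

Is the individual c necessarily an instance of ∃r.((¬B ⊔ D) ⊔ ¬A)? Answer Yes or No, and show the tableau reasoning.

Yes

1. c : ∃r.((¬B ⊔ D) ⊔ ¬A)?  L(c) = {A, C} ∪ {∀r.((B ⊓ ¬D) ⊓ A)}
   clash {D, ¬D} at b — c ∈ ∃r.((¬B ⊔ D) ⊔ ¬A)
2. Hence c : ∃r.((¬B ⊔ D) ⊔ ¬A): entailed.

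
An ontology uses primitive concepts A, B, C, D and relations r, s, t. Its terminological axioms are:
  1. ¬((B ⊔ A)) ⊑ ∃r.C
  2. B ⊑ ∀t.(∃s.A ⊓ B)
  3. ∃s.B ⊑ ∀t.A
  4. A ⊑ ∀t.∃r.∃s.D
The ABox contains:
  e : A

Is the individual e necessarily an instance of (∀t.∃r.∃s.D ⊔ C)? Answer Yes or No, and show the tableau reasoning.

Yes

1. e : (∀t.∃r.∃s.D ⊔ C)?  L(e) = {A} ∪ {(∃t.∀r.∀s.¬D ⊓ ¬C)}
   clash {D, ¬D} at an ∃-successor — e ∈ (∀t.∃r.∃s.D ⊔ C)
2. Hence e : (∀t.∃r.∃s.D ⊔ C): entailed.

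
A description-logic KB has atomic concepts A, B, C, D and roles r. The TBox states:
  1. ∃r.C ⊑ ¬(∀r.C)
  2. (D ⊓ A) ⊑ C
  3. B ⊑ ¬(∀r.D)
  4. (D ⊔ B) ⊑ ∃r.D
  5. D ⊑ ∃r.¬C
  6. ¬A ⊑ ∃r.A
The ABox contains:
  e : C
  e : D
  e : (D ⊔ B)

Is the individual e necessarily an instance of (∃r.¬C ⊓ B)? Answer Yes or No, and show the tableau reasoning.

1. e : (∃r.¬C ⊓ B)?  L(e) = {C, D, (D ⊔ B)} ∪ {(∀r.C ⊔ ¬B)}
   apply at e: (D ⊔ B)⊑∃r.D; D⊑∃r.¬C
   open: L(e) ⊇ {A, C, D, ¬B, ∃r.D, …} (+ ∃-successors) — e ∉ (∃r.¬C ⊓ B) possible
2. Hence e : (∃r.¬C ⊓ B): not entailed.

No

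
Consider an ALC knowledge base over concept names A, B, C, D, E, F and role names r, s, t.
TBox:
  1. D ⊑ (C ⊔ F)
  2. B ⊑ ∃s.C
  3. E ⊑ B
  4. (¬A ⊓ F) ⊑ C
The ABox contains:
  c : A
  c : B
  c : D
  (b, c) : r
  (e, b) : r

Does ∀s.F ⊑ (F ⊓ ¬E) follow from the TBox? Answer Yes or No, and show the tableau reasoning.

No

1. ∀s.F ⊑ (F ⊓ ¬E)  ⇔  (∀s.F ⊓ (¬F ⊔ E)) unsat w.r.t. T
   open: L(x₀) ⊇ {¬B, ¬D, ¬E, ¬F, ∀s.F}
2. Hence ∀s.F ⊑ (F ⊓ ¬E): not entailed.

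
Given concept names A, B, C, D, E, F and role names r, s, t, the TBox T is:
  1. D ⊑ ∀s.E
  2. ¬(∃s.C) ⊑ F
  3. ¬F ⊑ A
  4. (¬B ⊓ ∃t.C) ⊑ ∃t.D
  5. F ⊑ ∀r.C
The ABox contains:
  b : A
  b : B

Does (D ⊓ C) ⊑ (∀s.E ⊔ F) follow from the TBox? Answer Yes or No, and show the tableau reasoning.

1. (D ⊓ C) ⊑ (∀s.E ⊔ F)  ⇔  ((D ⊓ C) ⊓ (∃s.¬E ⊓ ¬F)) unsat w.r.t. T
   all branches close; clash {F, ¬F} at x₀
2. Hence (D ⊓ C) ⊑ (∀s.E ⊔ F): entailed.

Yes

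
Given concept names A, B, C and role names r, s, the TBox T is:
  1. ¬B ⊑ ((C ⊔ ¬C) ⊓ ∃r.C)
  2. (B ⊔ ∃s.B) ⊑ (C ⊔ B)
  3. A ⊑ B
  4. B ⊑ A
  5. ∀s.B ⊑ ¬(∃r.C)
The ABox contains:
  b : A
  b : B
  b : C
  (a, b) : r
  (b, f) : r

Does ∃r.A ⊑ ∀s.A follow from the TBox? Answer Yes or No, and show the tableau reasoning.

1. ∃r.A ⊑ ∀s.A  ⇔  (∃r.A ⊓ ∃s.¬A) unsat w.r.t. T
   open: L(x₀) ⊇ {C, ¬A, ¬B, ∀s.¬B, ∃r.A, …} (+ ∃-successors)
2. Hence ∃r.A ⊑ ∀s.A: not entailed.

No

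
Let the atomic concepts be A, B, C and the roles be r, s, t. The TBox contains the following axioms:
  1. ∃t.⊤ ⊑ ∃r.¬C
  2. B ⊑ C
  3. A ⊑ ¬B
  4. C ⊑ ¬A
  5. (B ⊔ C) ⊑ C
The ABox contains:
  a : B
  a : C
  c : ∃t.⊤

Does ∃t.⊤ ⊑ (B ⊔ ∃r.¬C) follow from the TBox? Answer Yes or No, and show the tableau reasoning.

Yes

1. ∃t.⊤ ⊑ (B ⊔ ∃r.¬C)  ⇔  (∃t.⊤ ⊓ (¬B ⊓ ∀r.C)) unsat w.r.t. T
   all branches close; clash {C, ¬C} at an ∃-successor
2. Hence ∃t.⊤ ⊑ (B ⊔ ∃r.¬C): entailed.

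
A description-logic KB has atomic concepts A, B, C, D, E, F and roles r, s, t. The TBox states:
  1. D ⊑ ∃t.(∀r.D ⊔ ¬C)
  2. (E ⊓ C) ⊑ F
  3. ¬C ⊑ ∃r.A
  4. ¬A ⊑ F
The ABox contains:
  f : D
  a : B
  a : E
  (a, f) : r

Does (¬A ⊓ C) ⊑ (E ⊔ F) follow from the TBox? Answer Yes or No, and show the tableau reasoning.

Yes

1. (¬A ⊓ C) ⊑ (E ⊔ F)  ⇔  ((¬A ⊓ C) ⊓ (¬E ⊓ ¬F)) unsat w.r.t. T
   all branches close; clash {F, ¬F} at x₀
2. Hence (¬A ⊓ C) ⊑ (E ⊔ F): entailed.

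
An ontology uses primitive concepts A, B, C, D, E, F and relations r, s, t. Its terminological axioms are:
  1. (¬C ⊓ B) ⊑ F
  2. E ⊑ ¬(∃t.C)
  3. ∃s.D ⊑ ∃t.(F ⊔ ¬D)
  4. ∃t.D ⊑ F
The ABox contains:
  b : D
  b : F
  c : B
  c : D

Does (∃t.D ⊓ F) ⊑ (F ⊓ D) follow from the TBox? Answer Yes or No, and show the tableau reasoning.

No

1. (∃t.D ⊓ F) ⊑ (F ⊓ D)  ⇔  ((∃t.D ⊓ F) ⊓ (¬F ⊔ ¬D)) unsat w.r.t. T
   open: L(x₀) ⊇ {F, ¬D, ¬E, ∀s.¬D, ∃t.D} (+ ∃-successors)
2. Hence (∃t.D ⊓ F) ⊑ (F ⊓ D): not entailed.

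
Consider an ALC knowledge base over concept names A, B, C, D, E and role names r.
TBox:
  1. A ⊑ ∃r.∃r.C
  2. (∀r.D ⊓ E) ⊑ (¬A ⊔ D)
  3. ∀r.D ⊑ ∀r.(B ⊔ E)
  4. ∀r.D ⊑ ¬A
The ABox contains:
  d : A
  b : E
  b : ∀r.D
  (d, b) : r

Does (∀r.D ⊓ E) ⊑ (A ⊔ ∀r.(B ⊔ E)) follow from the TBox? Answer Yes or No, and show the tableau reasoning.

Yes

1. (∀r.D ⊓ E) ⊑ (A ⊔ ∀r.(B ⊔ E))  ⇔  ((∀r.D ⊓ E) ⊓ (¬A ⊓ ∃r.(¬B ⊓ ¬E))) unsat w.r.t. T
   all branches close; clash {E, ¬E} at an ∃-successor
2. Hence (∀r.D ⊓ E) ⊑ (A ⊔ ∀r.(B ⊔ E)): entailed.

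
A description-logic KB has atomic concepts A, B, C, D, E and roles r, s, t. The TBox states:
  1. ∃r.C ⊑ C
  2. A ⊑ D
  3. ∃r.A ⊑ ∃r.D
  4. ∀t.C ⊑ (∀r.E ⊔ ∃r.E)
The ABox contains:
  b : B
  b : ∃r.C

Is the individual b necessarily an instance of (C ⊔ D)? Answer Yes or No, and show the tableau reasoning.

1. b : (C ⊔ D)?  L(b) = {B, ∃r.C} ∪ {(¬C ⊓ ¬D)}
   clash {D, ¬D} at b — b ∈ (C ⊔ D)
2. Hence b : (C ⊔ D): entailed.

Yes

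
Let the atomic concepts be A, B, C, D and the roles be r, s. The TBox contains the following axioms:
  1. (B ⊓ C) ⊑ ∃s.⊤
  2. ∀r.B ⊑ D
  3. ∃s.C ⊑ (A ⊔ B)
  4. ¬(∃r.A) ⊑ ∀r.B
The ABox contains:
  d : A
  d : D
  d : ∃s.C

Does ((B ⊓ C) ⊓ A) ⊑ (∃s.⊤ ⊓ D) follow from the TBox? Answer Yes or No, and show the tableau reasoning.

No

1. ((B ⊓ C) ⊓ A) ⊑ (∃s.⊤ ⊓ D)  ⇔  (((B ⊓ C) ⊓ A) ⊓ (∀s.⊥ ⊔ ¬D)) unsat w.r.t. T
   apply at x₀: (B ⊓ C)⊑∃s.⊤
   open: L(x₀) ⊇ {A, B, C, ¬D, ∀s.¬C, …} (+ ∃-successors)
2. Hence ((B ⊓ C) ⊓ A) ⊑ (∃s.⊤ ⊓ D): not entailed.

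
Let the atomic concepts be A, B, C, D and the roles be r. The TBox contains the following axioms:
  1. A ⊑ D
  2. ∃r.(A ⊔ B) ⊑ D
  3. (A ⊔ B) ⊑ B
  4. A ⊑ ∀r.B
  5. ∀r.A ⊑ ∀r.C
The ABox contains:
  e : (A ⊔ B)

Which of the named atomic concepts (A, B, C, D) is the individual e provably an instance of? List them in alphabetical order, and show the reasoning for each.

1. e : A?  L(e) = {(A ⊔ B)} ∪ {¬A}
   apply at e: (A ⊔ B)⊑B
   open: L(e) ⊇ {B, ¬A, ∀r.(¬A ⊓ ¬B), ∃r.¬A} (+ ∃-successors) — e ∉ A possible
2. e : B?  L(e) = {(A ⊔ B)} ∪ {¬B}
   clash {B, ¬B} at e — e ∈ B
3. e : C?  L(e) = {(A ⊔ B)} ∪ {¬C}
   apply at e: (A ⊔ B)⊑B
   open: L(e) ⊇ {A, B, D, ¬C, ∀r.B, …} (+ ∃-successors) — e ∉ C possible
4. e : D?  L(e) = {(A ⊔ B)} ∪ {¬D}
   apply at e: (A ⊔ B)⊑B
   open: L(e) ⊇ {B, ¬A, ¬D, ∀r.(¬A ⊓ ¬B), ∃r.¬A} (+ ∃-successors) — e ∉ D possible
5. Entailed for e: {B}

{B}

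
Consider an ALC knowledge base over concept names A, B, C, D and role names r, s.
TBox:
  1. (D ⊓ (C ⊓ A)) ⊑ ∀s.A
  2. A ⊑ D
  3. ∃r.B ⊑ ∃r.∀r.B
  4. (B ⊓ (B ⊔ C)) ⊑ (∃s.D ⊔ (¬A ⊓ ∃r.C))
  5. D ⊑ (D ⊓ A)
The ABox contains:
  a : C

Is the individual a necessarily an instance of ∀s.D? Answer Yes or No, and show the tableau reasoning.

1. a : ∀s.D?  L(a) = {C} ∪ {∃s.¬D}
   open: L(a) ⊇ {C, ¬A, ¬B, ¬D, ∀r.¬B, …} (+ ∃-successors) — a ∉ ∀s.D possible
2. Hence a : ∀s.D: not entailed.

No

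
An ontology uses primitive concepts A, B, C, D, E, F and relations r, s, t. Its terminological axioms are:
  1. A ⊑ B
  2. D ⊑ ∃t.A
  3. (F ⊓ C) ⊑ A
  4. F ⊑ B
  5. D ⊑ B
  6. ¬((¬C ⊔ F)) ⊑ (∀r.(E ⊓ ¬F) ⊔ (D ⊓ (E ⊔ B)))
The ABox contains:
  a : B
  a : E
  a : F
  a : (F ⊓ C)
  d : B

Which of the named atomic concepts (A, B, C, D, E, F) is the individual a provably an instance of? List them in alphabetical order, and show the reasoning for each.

1. a : A?  L(a) = {B, E, F, (F ⊓ C)} ∪ {¬A}
   clash {A, ¬A} at a — a ∈ A
2. a : B?  L(a) = {B, E, F, (F ⊓ C)} ∪ {¬B}
   clash {B, ¬B} at a — a ∈ B
3. a : C?  L(a) = {B, E, F, (F ⊓ C)} ∪ {¬C}
   clash {C, ¬C} at a — a ∈ C
4. a : D?  L(a) = {B, E, F, (F ⊓ C)} ∪ {¬D}
   apply at a: (F ⊓ C)⊑A
   open: L(a) ⊇ {A, B, C, E, F, …} — a ∉ D possible
5. a : E?  L(a) = {B, E, F, (F ⊓ C)} ∪ {¬E}
   clash {E, ¬E} at a — a ∈ E
6. a : F?  L(a) = {B, E, F, (F ⊓ C)} ∪ {¬F}
   clash {F, ¬F} at a — a ∈ F
7. Entailed for a: {A, B, C, E, F}

{A, B, C, E, F}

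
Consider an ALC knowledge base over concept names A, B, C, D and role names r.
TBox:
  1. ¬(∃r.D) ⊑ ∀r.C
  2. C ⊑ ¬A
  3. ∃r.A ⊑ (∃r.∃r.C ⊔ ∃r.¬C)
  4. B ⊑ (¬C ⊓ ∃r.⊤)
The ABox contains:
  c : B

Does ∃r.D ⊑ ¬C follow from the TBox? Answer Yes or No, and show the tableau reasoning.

1. ∃r.D ⊑ ¬C  ⇔  (∃r.D ⊓ C) unsat w.r.t. T
   apply at x₀: C⊑¬A
   open: L(x₀) ⊇ {C, ¬A, ¬B, ∀r.¬A, ∃r.D} (+ ∃-successors)
2. Hence ∃r.D ⊑ ¬C: not entailed.

No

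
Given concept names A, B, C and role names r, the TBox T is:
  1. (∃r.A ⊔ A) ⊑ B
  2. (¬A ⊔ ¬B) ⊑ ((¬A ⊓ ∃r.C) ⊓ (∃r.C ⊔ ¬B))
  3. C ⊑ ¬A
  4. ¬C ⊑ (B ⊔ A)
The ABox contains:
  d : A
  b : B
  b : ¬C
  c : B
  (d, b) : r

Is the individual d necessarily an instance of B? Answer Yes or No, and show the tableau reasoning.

Yes

1. d : B?  L(d) = {A} ∪ {¬B}
   clash {A, ¬A} at d — d ∈ B
2. Hence d : B: entailed.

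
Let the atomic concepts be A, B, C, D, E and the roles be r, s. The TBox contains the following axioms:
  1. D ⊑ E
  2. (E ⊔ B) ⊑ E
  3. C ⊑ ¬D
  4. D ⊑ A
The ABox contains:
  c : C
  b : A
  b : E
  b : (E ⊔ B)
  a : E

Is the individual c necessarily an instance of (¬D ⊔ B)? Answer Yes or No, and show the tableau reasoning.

Yes

1. c : (¬D ⊔ B)?  L(c) = {C} ∪ {(D ⊓ ¬B)}
   clash {D, ¬D} at c — c ∈ (¬D ⊔ B)
2. Hence c : (¬D ⊔ B): entailed.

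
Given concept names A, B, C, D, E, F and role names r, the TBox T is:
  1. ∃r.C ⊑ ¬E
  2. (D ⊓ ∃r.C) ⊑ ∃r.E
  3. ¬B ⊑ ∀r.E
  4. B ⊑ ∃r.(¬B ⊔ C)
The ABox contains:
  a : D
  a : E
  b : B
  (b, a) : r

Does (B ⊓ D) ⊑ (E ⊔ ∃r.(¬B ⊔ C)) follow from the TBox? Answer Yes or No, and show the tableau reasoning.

1. (B ⊓ D) ⊑ (E ⊔ ∃r.(¬B ⊔ C))  ⇔  ((B ⊓ D) ⊓ (¬E ⊓ ∀r.(B ⊓ ¬C))) unsat w.r.t. T
   all branches close; clash {C, ¬C} at an ∃-successor
2. Hence (B ⊓ D) ⊑ (E ⊔ ∃r.(¬B ⊔ C)): entailed.

Yes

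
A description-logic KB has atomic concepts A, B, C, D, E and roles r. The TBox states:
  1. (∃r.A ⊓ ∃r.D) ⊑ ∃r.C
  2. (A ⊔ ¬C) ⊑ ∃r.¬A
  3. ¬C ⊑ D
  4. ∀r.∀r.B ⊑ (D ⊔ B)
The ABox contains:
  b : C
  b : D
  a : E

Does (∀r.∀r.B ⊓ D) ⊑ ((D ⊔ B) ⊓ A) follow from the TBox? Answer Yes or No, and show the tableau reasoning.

1. (∀r.∀r.B ⊓ D) ⊑ ((D ⊔ B) ⊓ A)  ⇔  ((∀r.∀r.B ⊓ D) ⊓ ((¬D ⊓ ¬B) ⊔ ¬A)) unsat w.r.t. T
   apply at x₀: ∀r.∀r.B⊑(D ⊔ B)
   open: L(x₀) ⊇ {C, D, ¬A, ∀r.¬A, ∀r.∀r.B}
2. Hence (∀r.∀r.B ⊓ D) ⊑ ((D ⊔ B) ⊓ A): not entailed.

No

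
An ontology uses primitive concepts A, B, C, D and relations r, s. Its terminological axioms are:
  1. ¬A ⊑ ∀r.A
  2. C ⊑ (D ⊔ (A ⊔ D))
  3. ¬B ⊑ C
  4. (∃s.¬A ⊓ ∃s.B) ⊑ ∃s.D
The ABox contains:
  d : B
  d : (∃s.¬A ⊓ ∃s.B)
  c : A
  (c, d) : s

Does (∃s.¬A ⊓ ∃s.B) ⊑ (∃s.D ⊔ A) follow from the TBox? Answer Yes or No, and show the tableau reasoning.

Yes

1. (∃s.¬A ⊓ ∃s.B) ⊑ (∃s.D ⊔ A)  ⇔  ((∃s.¬A ⊓ ∃s.B) ⊓ (∀s.¬D ⊓ ¬A)) unsat w.r.t. T
   all branches close; clash {D, ¬D} at an ∃-successor
2. Hence (∃s.¬A ⊓ ∃s.B) ⊑ (∃s.D ⊔ A): entailed.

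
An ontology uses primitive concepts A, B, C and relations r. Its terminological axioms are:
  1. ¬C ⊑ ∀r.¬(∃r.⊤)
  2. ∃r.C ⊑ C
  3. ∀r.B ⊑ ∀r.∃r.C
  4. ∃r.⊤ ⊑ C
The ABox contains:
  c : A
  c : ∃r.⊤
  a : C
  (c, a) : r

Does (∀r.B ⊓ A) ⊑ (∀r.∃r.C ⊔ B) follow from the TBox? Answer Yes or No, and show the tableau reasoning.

Yes

1. (∀r.B ⊓ A) ⊑ (∀r.∃r.C ⊔ B)  ⇔  ((∀r.B ⊓ A) ⊓ (∃r.∀r.¬C ⊓ ¬B)) unsat w.r.t. T
   all branches close; clash {C, ¬C} at an ∃-successor
2. Hence (∀r.B ⊓ A) ⊑ (∀r.∃r.C ⊔ B): entailed.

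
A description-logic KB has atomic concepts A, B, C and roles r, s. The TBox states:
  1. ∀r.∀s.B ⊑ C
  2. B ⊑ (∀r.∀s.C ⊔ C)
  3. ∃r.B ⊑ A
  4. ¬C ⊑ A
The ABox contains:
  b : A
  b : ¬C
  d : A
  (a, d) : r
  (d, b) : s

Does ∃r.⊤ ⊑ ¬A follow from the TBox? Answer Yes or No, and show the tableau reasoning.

No

1. ∃r.⊤ ⊑ ¬A  ⇔  (∃r.⊤ ⊓ A) unsat w.r.t. T
   open: L(x₀) ⊇ {A, ¬B, ∃r.∃s.¬B, ∃r.⊤} (+ ∃-successors)
2. Hence ∃r.⊤ ⊑ ¬A: not entailed.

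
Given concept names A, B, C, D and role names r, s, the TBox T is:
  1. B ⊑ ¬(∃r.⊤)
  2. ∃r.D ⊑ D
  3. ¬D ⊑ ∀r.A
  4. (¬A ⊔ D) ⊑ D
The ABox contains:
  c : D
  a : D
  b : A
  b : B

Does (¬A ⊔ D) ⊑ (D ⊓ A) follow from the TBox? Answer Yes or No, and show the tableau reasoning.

No

1. (¬A ⊔ D) ⊑ (D ⊓ A)  ⇔  ((¬A ⊔ D) ⊓ (¬D ⊔ ¬A)) unsat w.r.t. T
   apply at x₀: (¬A ⊔ D)⊑D
   open: L(x₀) ⊇ {D, ¬A, ¬B}
2. Hence (¬A ⊔ D) ⊑ (D ⊓ A): not entailed.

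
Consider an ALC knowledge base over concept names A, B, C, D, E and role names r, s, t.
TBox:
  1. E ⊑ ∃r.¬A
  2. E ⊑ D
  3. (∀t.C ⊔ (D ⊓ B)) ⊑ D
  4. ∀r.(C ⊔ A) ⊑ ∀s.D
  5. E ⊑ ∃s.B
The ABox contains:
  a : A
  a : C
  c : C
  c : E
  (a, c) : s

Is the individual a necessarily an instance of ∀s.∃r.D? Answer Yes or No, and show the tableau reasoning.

No

1. a : ∀s.∃r.D?  L(a) = {A, C} ∪ {∃s.∀r.¬D}
   open: L(a) ⊇ {A, C, ¬D, ¬E, ∃r.(¬C ⊓ ¬A), …} (+ ∃-successors) — a ∉ ∀s.∃r.D possible
2. Hence a : ∀s.∃r.D: not entailed.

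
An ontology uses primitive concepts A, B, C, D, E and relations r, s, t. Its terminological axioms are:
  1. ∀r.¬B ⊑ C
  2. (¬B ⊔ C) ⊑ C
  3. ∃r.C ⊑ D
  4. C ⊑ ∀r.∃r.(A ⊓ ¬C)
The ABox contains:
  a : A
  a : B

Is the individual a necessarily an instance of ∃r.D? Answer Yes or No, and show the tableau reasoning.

No

1. a : ∃r.D?  L(a) = {A, B} ∪ {∀r.¬D}
   open: L(a) ⊇ {A, B, ¬C, ∀r.¬C, ∀r.¬D, …} (+ ∃-successors) — a ∉ ∃r.D possible
2. Hence a : ∃r.D: not entailed.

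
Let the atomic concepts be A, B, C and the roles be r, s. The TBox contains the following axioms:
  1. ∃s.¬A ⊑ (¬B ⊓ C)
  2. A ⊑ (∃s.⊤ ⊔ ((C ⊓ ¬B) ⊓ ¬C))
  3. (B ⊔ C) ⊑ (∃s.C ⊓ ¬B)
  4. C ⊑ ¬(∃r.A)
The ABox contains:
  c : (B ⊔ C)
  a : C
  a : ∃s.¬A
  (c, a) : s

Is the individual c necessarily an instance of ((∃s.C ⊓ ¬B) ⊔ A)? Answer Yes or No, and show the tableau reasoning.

Yes

1. c : ((∃s.C ⊓ ¬B) ⊔ A)?  L(c) = {(B ⊔ C)} ∪ {((∀s.¬C ⊔ B) ⊓ ¬A)}
   clash {B, ¬B} at c — c ∈ ((∃s.C ⊓ ¬B) ⊔ A)
2. Hence c : ((∃s.C ⊓ ¬B) ⊔ A): entailed.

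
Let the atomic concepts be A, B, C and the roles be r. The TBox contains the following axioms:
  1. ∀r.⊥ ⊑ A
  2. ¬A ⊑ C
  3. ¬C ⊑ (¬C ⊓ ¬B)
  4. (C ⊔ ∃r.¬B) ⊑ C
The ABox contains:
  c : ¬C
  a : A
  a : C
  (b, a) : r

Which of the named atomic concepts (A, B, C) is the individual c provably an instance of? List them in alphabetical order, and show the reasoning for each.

{A}

1. c : A?  L(c) = {¬C} ∪ {¬A}
   clash {C, ¬C} at c — c ∈ A
2. c : B?  L(c) = {¬C} ∪ {¬B}
   apply at c: ¬C⊑(¬C ⊓ ¬B)
   open: L(c) ⊇ {A, ¬B, ¬C, ∀r.B} — c ∉ B possible
3. c : C?  L(c) = {¬C} ∪ {¬C}
   apply at c: ¬C⊑(¬C ⊓ ¬B)
   open: L(c) ⊇ {A, ¬B, ¬C, ∀r.B} — c ∉ C possible
4. Entailed for c: {A}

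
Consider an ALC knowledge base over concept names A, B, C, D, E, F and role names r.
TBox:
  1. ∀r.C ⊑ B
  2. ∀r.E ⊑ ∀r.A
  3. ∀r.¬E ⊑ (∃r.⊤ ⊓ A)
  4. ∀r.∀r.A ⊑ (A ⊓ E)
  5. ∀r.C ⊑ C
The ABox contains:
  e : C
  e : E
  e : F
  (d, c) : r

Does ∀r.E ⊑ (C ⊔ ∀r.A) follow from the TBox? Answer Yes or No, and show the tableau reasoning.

Yes

1. ∀r.E ⊑ (C ⊔ ∀r.A)  ⇔  (∀r.E ⊓ (¬C ⊓ ∃r.¬A)) unsat w.r.t. T
   all branches close; clash {C, ¬C} at x₀
2. Hence ∀r.E ⊑ (C ⊔ ∀r.A): entailed.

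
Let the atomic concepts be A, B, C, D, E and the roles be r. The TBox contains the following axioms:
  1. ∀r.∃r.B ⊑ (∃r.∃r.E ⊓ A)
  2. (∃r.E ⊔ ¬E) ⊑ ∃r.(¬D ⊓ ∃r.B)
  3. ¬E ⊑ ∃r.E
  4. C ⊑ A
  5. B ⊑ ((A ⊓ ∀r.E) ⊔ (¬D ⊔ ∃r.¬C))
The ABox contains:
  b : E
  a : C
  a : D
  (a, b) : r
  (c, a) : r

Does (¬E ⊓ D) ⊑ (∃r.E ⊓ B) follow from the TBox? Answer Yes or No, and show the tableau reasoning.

1. (¬E ⊓ D) ⊑ (∃r.E ⊓ B)  ⇔  ((¬E ⊓ D) ⊓ (∀r.¬E ⊔ ¬B)) unsat w.r.t. T
   apply at x₀: ¬E⊑∃r.E
   open: L(x₀) ⊇ {D, ¬B, ¬C, ¬E, ∃r.(¬D ⊓ ∃r.B), …} (+ ∃-successors)
2. Hence (¬E ⊓ D) ⊑ (∃r.E ⊓ B): not entailed.

No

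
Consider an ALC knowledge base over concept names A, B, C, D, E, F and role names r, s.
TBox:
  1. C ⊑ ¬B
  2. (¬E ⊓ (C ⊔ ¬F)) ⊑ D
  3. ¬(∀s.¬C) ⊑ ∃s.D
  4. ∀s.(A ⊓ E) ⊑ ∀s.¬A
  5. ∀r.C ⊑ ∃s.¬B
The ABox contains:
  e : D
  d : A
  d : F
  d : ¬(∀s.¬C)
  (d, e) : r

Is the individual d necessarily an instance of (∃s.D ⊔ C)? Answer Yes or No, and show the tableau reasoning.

Yes

1. d : (∃s.D ⊔ C)?  L(d) = {A, F, ¬(∀s.¬C)} ∪ {(∀s.¬D ⊓ ¬C)}
   clash {D, ¬D} at an ∃-successor — d ∈ (∃s.D ⊔ C)
2. Hence d : (∃s.D ⊔ C): entailed.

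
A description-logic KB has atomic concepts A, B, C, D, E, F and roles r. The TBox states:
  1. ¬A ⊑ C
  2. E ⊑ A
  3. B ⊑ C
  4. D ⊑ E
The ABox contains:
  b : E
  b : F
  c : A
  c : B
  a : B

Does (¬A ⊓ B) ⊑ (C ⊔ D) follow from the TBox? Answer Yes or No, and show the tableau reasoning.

Yes

1. (¬A ⊓ B) ⊑ (C ⊔ D)  ⇔  ((¬A ⊓ B) ⊓ (¬C ⊓ ¬D)) unsat w.r.t. T
   all branches close; clash {C, ¬C} at x₀
2. Hence (¬A ⊓ B) ⊑ (C ⊔ D): entailed.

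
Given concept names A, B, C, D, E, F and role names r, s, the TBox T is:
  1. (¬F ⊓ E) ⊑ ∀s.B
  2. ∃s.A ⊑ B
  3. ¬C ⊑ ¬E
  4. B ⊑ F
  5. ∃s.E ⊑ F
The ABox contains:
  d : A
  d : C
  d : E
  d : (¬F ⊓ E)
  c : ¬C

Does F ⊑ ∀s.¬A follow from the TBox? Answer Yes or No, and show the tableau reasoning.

No

1. F ⊑ ∀s.¬A  ⇔  (F ⊓ ∃s.A) unsat w.r.t. T
   apply at x₀: ∃s.A⊑B
   open: L(x₀) ⊇ {B, C, F, ∃s.A} (+ ∃-successors)
2. Hence F ⊑ ∀s.¬A: not entailed.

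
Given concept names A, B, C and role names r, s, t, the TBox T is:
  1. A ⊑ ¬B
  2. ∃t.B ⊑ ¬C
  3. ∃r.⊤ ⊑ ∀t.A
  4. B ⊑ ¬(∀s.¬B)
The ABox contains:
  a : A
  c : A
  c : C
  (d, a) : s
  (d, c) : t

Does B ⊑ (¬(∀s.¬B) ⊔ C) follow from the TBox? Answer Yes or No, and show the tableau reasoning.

1. B ⊑ (¬(∀s.¬B) ⊔ C)  ⇔  (B ⊓ (∀s.¬B ⊓ ¬C)) unsat w.r.t. T
   all branches close; clash {B, ¬B} at x₀
2. Hence B ⊑ (¬(∀s.¬B) ⊔ C): entailed.

Yes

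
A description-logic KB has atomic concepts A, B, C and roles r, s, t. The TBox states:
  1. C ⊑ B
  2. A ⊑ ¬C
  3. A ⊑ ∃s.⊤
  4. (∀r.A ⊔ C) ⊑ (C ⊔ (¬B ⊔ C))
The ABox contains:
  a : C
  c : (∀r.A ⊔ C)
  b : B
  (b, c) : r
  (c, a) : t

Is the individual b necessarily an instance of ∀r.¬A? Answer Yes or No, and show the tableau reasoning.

1. b : ∀r.¬A?  L(b) = {B} ∪ {∃r.A}
   open: L(b) ⊇ {B, ¬A, ¬C, ∃r.A, ∃r.¬A} (+ ∃-successors) — b ∉ ∀r.¬A possible
2. Hence b : ∀r.¬A: not entailed.

No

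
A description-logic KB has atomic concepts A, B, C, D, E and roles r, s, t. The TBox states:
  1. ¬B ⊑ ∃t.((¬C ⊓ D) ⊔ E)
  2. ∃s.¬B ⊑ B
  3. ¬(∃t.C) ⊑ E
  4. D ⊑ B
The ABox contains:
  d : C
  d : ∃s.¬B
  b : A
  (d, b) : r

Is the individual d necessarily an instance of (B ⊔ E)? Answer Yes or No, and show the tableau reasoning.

1. d : (B ⊔ E)?  L(d) = {C, ∃s.¬B} ∪ {(¬B ⊓ ¬E)}
   clash {B, ¬B} at d — d ∈ (B ⊔ E)
2. Hence d : (B ⊔ E): entailed.

Yes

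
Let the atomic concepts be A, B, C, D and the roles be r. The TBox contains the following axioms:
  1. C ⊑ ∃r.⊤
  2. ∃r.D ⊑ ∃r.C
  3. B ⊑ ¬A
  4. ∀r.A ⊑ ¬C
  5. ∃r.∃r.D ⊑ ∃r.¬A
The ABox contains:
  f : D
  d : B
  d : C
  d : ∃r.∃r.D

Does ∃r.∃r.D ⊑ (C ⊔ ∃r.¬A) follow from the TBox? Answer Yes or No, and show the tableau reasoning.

1. ∃r.∃r.D ⊑ (C ⊔ ∃r.¬A)  ⇔  (∃r.∃r.D ⊓ (¬C ⊓ ∀r.A)) unsat w.r.t. T
   all branches close; clash {A, ¬A} at an ∃-successor
2. Hence ∃r.∃r.D ⊑ (C ⊔ ∃r.¬A): entailed.

Yes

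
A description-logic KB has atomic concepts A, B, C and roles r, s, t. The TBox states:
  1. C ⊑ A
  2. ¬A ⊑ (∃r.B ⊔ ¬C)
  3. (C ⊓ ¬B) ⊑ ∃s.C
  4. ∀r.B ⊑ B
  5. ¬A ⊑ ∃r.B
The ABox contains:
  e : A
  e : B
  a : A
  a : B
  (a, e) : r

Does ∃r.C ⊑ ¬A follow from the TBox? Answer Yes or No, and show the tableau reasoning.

No

1. ∃r.C ⊑ ¬A  ⇔  (∃r.C ⊓ A) unsat w.r.t. T
   open: L(x₀) ⊇ {A, ¬C, ∃r.C, ∃r.¬B} (+ ∃-successors)
2. Hence ∃r.C ⊑ ¬A: not entailed.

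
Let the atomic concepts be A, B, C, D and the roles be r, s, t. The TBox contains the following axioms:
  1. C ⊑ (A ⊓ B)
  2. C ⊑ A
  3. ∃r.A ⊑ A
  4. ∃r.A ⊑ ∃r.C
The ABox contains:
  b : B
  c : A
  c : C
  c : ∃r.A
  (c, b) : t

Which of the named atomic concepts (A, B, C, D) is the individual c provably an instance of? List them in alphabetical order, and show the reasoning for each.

1. c : A?  L(c) = {A, C, ∃r.A} ∪ {¬A}
   clash {A, ¬A} at c — c ∈ A
2. c : B?  L(c) = {A, C, ∃r.A} ∪ {¬B}
   clash {B, ¬B} at c — c ∈ B
3. c : C?  L(c) = {A, C, ∃r.A} ∪ {¬C}
   clash {C, ¬C} at c — c ∈ C
4. c : D?  L(c) = {A, C, ∃r.A} ∪ {¬D}
   apply at c: C⊑(A ⊓ B); ∃r.A⊑∃r.C
   open: L(c) ⊇ {A, B, C, ¬D, ∃r.A, …} (+ ∃-successors) — c ∉ D possible
5. Entailed for c: {A, B, C}

{A, B, C}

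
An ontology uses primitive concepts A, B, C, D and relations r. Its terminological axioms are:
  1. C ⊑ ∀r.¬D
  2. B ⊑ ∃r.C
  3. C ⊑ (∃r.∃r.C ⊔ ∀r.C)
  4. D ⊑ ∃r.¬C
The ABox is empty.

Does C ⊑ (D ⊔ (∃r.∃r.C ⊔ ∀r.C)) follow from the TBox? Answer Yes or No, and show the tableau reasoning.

Yes

1. C ⊑ (D ⊔ (∃r.∃r.C ⊔ ∀r.C))  ⇔  (C ⊓ (¬D ⊓ (∀r.∀r.¬C ⊓ ∃r.¬C))) unsat w.r.t. T
   all branches close; clash {C, ¬C} at an ∃-successor
2. Hence C ⊑ (D ⊔ (∃r.∃r.C ⊔ ∀r.C)): entailed.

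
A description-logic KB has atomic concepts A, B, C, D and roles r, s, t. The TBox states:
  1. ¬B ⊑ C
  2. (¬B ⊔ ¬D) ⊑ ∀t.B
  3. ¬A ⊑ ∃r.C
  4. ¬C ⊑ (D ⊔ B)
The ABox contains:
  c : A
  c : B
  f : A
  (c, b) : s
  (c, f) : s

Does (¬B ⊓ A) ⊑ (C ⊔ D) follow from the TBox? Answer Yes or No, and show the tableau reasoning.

Yes

1. (¬B ⊓ A) ⊑ (C ⊔ D)  ⇔  ((¬B ⊓ A) ⊓ (¬C ⊓ ¬D)) unsat w.r.t. T
   all branches close; clash {C, ¬C} at x₀
2. Hence (¬B ⊓ A) ⊑ (C ⊔ D): entailed.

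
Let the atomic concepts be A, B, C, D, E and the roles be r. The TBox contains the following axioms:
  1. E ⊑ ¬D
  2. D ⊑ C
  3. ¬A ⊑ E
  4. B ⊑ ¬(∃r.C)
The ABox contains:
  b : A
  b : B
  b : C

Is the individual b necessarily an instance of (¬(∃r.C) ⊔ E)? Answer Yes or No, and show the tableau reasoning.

1. b : (¬(∃r.C) ⊔ E)?  L(b) = {A, B, C} ∪ {(∃r.C ⊓ ¬E)}
   clash {C, ¬C} at an ∃-successor — b ∈ (¬(∃r.C) ⊔ E)
2. Hence b : (¬(∃r.C) ⊔ E): entailed.

Yes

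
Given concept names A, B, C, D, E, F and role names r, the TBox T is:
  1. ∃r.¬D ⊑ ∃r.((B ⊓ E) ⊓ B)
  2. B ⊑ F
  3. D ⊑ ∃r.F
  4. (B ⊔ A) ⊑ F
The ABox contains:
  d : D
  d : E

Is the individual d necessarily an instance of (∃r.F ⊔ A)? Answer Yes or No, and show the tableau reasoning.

Yes

1. d : (∃r.F ⊔ A)?  L(d) = {D, E} ∪ {(∀r.¬F ⊓ ¬A)}
   clash {F, ¬F} at an ∃-successor — d ∈ (∃r.F ⊔ A)
2. Hence d : (∃r.F ⊔ A): entailed.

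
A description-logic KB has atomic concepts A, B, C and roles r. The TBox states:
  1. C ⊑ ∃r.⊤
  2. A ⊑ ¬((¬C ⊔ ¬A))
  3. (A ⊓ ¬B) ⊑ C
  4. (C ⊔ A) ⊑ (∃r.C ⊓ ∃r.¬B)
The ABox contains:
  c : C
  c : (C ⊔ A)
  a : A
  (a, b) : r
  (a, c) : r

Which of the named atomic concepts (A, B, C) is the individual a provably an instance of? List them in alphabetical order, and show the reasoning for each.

1. a : A?  L(a) = {A} ∪ {¬A}
   clash {A, ¬A} at a — a ∈ A
2. a : B?  L(a) = {A} ∪ {¬B}
   apply at a: A⊑¬((¬C ⊔ ¬A))
   open: L(a) ⊇ {A, C, ¬B, ∃r.C, ∃r.¬B, …} (+ ∃-successors) — a ∉ B possible
3. a : C?  L(a) = {A} ∪ {¬C}
   clash {C, ¬C} at a — a ∈ C
4. Entailed for a: {A, C}

{A, C}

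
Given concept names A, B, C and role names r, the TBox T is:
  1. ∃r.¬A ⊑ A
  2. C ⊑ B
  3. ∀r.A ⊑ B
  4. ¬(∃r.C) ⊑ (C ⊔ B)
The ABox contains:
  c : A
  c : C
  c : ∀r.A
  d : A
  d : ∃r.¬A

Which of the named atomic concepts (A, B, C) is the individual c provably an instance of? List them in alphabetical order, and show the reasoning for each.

1. c : A?  L(c) = {A, C, ∀r.A} ∪ {¬A}
   clash {A, ¬A} at c — c ∈ A
2. c : B?  L(c) = {A, C, ∀r.A} ∪ {¬B}
   clash {B, ¬B} at c — c ∈ B
3. c : C?  L(c) = {A, C, ∀r.A} ∪ {¬C}
   clash {C, ¬C} at c — c ∈ C
4. Entailed for c: {A, B, C}

{A, B, C}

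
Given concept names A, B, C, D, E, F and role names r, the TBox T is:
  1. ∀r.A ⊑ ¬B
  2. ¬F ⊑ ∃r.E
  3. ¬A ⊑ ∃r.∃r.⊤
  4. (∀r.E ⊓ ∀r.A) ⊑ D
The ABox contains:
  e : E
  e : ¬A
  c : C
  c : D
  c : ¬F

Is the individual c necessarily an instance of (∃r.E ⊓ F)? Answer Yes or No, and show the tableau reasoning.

1. c : (∃r.E ⊓ F)?  L(c) = {C, D, ¬F} ∪ {(∀r.¬E ⊔ ¬F)}
   apply at c: ¬F⊑∃r.E
   open: L(c) ⊇ {A, C, D, ¬F, ∃r.E, …} (+ ∃-successors) — c ∉ (∃r.E ⊓ F) possible
2. Hence c : (∃r.E ⊓ F): not entailed.

No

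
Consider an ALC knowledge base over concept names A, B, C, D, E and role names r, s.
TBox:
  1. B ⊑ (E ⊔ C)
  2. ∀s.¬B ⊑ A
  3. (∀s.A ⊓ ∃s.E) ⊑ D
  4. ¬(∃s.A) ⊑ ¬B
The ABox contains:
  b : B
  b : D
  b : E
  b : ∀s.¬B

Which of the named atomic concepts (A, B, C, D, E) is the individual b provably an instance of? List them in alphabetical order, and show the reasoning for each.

1. b : A?  L(b) = {B, D, E, ∀s.¬B} ∪ {¬A}
   clash {B, ¬B} at b — b ∈ A
2. b : B?  L(b) = {B, D, E, ∀s.¬B} ∪ {¬B}
   clash {B, ¬B} at b — b ∈ B
3. b : C?  L(b) = {B, D, E, ∀s.¬B} ∪ {¬C}
   apply at b: B⊑(E ⊔ C); ∀s.¬B⊑A
   open: L(b) ⊇ {A, B, D, E, ¬C, …} (+ ∃-successors) — b ∉ C possible
4. b : D?  L(b) = {B, D, E, ∀s.¬B} ∪ {¬D}
   clash {D, ¬D} at b — b ∈ D
5. b : E?  L(b) = {B, D, E, ∀s.¬B} ∪ {¬E}
   clash {E, ¬E} at b — b ∈ E
6. Entailed for b: {A, B, D, E}

{A, B, D, E}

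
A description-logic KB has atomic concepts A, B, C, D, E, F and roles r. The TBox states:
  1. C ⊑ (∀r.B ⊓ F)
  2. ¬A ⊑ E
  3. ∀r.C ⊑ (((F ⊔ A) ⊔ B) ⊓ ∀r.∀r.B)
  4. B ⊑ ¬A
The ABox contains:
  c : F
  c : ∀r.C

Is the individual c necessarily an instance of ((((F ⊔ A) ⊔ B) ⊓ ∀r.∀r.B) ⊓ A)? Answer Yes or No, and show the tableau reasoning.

No

1. c : ((((F ⊔ A) ⊔ B) ⊓ ∀r.∀r.B) ⊓ A)?  L(c) = {F, ∀r.C} ∪ {((((¬F ⊓ ¬A) ⊓ ¬B) ⊔ ∃r.∃r.¬B) ⊔ ¬A)}
   apply at c: ∀r.C⊑(((F ⊔ A) ⊔ B) ⊓ ∀r.∀r.B)
   open: L(c) ⊇ {E, F, ¬A, ¬B, ¬C, …} — c ∉ ((((F ⊔ A) ⊔ B) ⊓ ∀r.∀r.B) ⊓ A) possible
2. Hence c : ((((F ⊔ A) ⊔ B) ⊓ ∀r.∀r.B) ⊓ A): not entailed.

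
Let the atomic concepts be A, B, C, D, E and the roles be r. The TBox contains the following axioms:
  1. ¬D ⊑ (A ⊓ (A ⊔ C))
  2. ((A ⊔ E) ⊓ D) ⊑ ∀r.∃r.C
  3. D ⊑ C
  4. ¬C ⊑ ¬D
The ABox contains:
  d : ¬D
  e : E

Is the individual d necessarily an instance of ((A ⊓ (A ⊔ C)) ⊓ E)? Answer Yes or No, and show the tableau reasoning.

No

1. d : ((A ⊓ (A ⊔ C)) ⊓ E)?  L(d) = {¬D} ∪ {((¬A ⊔ (¬A ⊓ ¬C)) ⊔ ¬E)}
   apply at d: ¬D⊑(A ⊓ (A ⊔ C))
   open: L(d) ⊇ {A, ¬D, ¬E} — d ∉ ((A ⊓ (A ⊔ C)) ⊓ E) possible
2. Hence d : ((A ⊓ (A ⊔ C)) ⊓ E): not entailed.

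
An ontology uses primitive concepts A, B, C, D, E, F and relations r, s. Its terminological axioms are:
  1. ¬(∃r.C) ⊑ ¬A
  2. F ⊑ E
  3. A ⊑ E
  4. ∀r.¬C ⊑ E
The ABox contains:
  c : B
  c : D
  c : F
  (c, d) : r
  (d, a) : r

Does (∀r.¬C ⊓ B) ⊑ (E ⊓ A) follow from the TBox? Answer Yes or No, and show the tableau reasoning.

1. (∀r.¬C ⊓ B) ⊑ (E ⊓ A)  ⇔  ((∀r.¬C ⊓ B) ⊓ (¬E ⊔ ¬A)) unsat w.r.t. T
   apply at x₀: ¬(∃r.C)⊑¬A; ∀r.¬C⊑E
   open: L(x₀) ⊇ {B, E, ¬A, ¬F, ∀r.¬C}
2. Hence (∀r.¬C ⊓ B) ⊑ (E ⊓ A): not entailed.

No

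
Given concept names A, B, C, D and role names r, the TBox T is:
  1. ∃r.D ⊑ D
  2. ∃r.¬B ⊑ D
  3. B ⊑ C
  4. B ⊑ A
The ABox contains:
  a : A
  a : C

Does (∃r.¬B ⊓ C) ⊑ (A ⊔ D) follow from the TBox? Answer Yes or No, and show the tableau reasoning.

Yes

1. (∃r.¬B ⊓ C) ⊑ (A ⊔ D)  ⇔  ((∃r.¬B ⊓ C) ⊓ (¬A ⊓ ¬D)) unsat w.r.t. T
   all branches close; clash {A, ¬A} at x₀
2. Hence (∃r.¬B ⊓ C) ⊑ (A ⊔ D): entailed.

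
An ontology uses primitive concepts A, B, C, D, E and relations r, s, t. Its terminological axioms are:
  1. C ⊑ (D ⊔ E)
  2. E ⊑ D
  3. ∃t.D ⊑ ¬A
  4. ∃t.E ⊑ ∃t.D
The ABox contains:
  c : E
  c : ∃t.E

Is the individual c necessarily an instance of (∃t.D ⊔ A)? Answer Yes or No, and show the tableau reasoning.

Yes

1. c : (∃t.D ⊔ A)?  L(c) = {E, ∃t.E} ∪ {(∀t.¬D ⊓ ¬A)}
   clash {D, ¬D} at an ∃-successor — c ∈ (∃t.D ⊔ A)
2. Hence c : (∃t.D ⊔ A): entailed.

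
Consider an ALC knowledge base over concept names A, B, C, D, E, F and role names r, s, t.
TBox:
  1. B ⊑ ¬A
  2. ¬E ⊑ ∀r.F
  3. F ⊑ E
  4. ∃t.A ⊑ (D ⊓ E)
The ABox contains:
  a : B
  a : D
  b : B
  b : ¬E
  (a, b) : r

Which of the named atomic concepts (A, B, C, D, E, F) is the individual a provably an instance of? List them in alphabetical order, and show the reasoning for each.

1. a : A?  L(a) = {B, D} ∪ {¬A}
   open: L(a) ⊇ {B, D, E, ¬A, ∀t.¬A} — a ∉ A possible
2. a : B?  L(a) = {B, D} ∪ {¬B}
   clash {B, ¬B} at a — a ∈ B
3. a : C?  L(a) = {B, D} ∪ {¬C}
   apply at a: B⊑¬A
   open: L(a) ⊇ {B, D, E, ¬A, ¬C, …} — a ∉ C possible
4. a : D?  L(a) = {B, D} ∪ {¬D}
   clash {D, ¬D} at a — a ∈ D
5. a : E?  L(a) = {B, D} ∪ {¬E}
   clash {E, ¬E} at a — a ∈ E
6. a : F?  L(a) = {B, D} ∪ {¬F}
   apply at a: B⊑¬A
   open: L(a) ⊇ {B, D, E, ¬A, ¬F, …} — a ∉ F possible
7. Entailed for a: {B, D, E}

{B, D, E}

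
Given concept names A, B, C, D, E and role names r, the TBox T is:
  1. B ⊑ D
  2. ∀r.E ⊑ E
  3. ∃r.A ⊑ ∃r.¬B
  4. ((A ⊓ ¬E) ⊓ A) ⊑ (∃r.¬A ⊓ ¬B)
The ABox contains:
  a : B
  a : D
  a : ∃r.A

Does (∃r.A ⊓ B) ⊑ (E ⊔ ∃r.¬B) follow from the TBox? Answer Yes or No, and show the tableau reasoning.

Yes

1. (∃r.A ⊓ B) ⊑ (E ⊔ ∃r.¬B)  ⇔  ((∃r.A ⊓ B) ⊓ (¬E ⊓ ∀r.B)) unsat w.r.t. T
   all branches close; clash {E, ¬E} at x₀
2. Hence (∃r.A ⊓ B) ⊑ (E ⊔ ∃r.¬B): entailed.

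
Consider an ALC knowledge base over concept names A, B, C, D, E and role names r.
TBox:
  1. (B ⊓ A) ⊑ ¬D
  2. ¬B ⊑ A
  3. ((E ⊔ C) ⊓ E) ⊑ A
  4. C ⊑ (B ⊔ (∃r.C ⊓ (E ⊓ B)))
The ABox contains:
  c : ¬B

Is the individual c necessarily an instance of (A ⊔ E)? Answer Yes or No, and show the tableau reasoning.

1. c : (A ⊔ E)?  L(c) = {¬B} ∪ {(¬A ⊓ ¬E)}
   clash {A, ¬A} at c — c ∈ (A ⊔ E)
2. Hence c : (A ⊔ E): entailed.

Yes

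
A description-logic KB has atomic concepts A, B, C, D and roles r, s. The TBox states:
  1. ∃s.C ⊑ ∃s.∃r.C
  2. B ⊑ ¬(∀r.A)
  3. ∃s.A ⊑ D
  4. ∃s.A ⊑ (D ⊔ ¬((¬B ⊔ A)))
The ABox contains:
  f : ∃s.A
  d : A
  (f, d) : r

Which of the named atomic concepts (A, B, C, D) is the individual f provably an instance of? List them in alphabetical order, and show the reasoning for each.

1. f : A?  L(f) = {∃s.A} ∪ {¬A}
   apply at f: ∃s.A⊑D; ∃s.A⊑(D ⊔ ¬((¬B ⊔ A)))
   open: L(f) ⊇ {D, ¬A, ¬B, ∀s.¬C, ∃s.A} (+ ∃-successors) — f ∉ A possible
2. f : B?  L(f) = {∃s.A} ∪ {¬B}
   apply at f: ∃s.A⊑D; ∃s.A⊑(D ⊔ ¬((¬B ⊔ A)))
   open: L(f) ⊇ {D, ¬B, ∀s.¬C, ∃s.A} (+ ∃-successors) — f ∉ B possible
3. f : C?  L(f) = {∃s.A} ∪ {¬C}
   apply at f: ∃s.A⊑D; ∃s.A⊑(D ⊔ ¬((¬B ⊔ A)))
   open: L(f) ⊇ {D, ¬B, ¬C, ∀s.¬C, ∃s.A} (+ ∃-successors) — f ∉ C possible
4. f : D?  L(f) = {∃s.A} ∪ {¬D}
   clash {D, ¬D} at f — f ∈ D
5. Entailed for f: {D}

{D}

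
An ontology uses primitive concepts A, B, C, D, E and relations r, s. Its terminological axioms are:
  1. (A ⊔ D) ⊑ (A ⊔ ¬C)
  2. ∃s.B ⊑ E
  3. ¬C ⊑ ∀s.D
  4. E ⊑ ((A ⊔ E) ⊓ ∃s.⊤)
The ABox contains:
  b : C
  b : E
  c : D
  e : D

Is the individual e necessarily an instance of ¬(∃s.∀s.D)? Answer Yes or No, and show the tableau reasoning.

No

1. e : ¬(∃s.∀s.D)?  L(e) = {D} ∪ {∃s.∀s.D}
   open: L(e) ⊇ {A, C, D, ¬E, ∀s.¬B, …} (+ ∃-successors) — e ∉ ¬(∃s.∀s.D) possible
2. Hence e : ¬(∃s.∀s.D): not entailed.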